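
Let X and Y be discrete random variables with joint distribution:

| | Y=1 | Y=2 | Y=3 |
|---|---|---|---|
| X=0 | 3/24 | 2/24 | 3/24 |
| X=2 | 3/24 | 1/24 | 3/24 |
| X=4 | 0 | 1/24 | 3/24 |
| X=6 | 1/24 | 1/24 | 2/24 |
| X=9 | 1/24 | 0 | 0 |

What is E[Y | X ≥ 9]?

P(X ≥ 9) = 1/24.
Σ Y·P over the event = 1·(1/24) = 1/24.
E[Y | X ≥ 9] = (1/24) / (1/24) = 1.

1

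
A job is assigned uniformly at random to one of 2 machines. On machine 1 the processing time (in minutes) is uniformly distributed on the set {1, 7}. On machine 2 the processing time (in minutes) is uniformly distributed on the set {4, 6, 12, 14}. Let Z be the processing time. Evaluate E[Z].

E[Z | machine 1] = (1+7)/2 = 4.
E[Z | machine 2] = (4+6+12+14)/4 = 9.
By the law of total expectation,
E[Z] = (1/2)·(4) + (1/2)·(9) = 13/2.

13/2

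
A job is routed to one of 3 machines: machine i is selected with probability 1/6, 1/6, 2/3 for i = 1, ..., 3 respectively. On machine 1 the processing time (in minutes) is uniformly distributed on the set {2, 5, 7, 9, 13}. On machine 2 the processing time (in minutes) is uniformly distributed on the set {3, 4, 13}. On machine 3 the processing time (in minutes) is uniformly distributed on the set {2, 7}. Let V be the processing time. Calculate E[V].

239/45

E[V | machine 1] = (2+5+7+9+13)/5 = 36/5.
E[V | machine 2] = (3+4+13)/3 = 20/3.
E[V | machine 3] = (2+7)/2 = 9/2.
By the law of total expectation,
E[V] = (1/6)·(36/5) + (1/6)·(20/3) + (2/3)·(9/2) = 239/45.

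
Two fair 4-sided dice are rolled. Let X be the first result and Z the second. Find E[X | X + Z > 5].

Outcomes with X + Z > 5: (2,4), (3,3), (3,4), (4,2), (4,3), (4,4), each with probability 1/16.
E[X | X + Z > 5] = (2 + 3 + 3 + 4 + 4 + 4) / 6 = 10/3.

10/3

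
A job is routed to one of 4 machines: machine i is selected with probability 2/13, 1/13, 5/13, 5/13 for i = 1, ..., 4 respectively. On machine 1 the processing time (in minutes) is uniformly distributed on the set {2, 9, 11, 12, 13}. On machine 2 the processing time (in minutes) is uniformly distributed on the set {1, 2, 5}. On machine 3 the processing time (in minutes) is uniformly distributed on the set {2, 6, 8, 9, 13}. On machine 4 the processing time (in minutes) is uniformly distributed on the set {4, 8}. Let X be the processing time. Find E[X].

1342/195

E[X | machine 1] = (2+9+11+12+13)/5 = 47/5.
E[X | machine 2] = (1+2+5)/3 = 8/3.
E[X | machine 3] = (2+6+8+9+13)/5 = 38/5.
E[X | machine 4] = (4+8)/2 = 6.
By the law of total expectation,
E[X] = (2/13)·(47/5) + (1/13)·(8/3) + (5/13)·(38/5) + (5/13)·(6) = 1342/195.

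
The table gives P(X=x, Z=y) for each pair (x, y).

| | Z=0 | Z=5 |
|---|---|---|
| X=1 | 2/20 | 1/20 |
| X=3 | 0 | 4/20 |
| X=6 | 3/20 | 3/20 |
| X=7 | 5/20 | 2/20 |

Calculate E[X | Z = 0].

11/2

P(Z = 0) = 1/2.
Σ X·P over the event = 1·(2/20) + 6·(3/20) + 7·(5/20) = 11/4.
E[X | Z = 0] = (11/4) / (1/2) = 11/2.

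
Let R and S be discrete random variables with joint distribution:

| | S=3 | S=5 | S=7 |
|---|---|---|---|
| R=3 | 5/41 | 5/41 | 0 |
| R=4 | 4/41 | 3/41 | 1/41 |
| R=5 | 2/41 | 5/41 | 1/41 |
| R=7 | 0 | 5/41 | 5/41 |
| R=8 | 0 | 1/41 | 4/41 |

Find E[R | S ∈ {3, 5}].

68/15

P(S ∈ {3, 5}) = 30/41.
Σ R·P over the event = 3·(5/41) + 3·(5/41) + 4·(4/41) + 4·(3/41) + 5·(2/41) + 5·(5/41) + 7·(5/41) + 8·(1/41) = 136/41.
E[R | S ∈ {3, 5}] = (136/41) / (30/41) = 68/15.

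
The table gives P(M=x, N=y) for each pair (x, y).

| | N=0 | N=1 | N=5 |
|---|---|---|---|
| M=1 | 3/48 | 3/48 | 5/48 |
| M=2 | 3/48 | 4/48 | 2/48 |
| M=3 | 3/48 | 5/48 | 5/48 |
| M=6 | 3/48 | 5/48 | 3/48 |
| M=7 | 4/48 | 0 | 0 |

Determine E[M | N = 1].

P(N = 1) = 17/48.
Σ M·P over the event = 1·(3/48) + 2·(4/48) + 3·(5/48) + 6·(5/48) = 7/6.
E[M | N = 1] = (7/6) / (17/48) = 56/17.

56/17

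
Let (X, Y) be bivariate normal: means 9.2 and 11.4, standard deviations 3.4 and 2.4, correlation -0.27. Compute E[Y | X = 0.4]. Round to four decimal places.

13.0772

For a bivariate normal, E[Y | X=x] = μ_Y + ρ·(σ_Y/σ_X)·(x − μ_X).
E[Y | X=0.4] = 11.4 + (-0.27)·(2.4/3.4)·(0.4 − (9.2)) = 11.4 + (-0.19059)·(-8.8) = 13.0772.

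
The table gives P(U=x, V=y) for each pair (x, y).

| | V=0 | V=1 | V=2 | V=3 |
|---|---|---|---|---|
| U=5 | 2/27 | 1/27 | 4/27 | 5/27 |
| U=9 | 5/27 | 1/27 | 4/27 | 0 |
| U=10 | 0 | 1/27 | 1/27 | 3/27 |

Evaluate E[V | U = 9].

9/10

P(U = 9) = 10/27.
Σ V·P over the event = 0·(5/27) + 1·(1/27) + 2·(4/27) = 1/3.
E[V | U = 9] = (1/3) / (10/27) = 9/10.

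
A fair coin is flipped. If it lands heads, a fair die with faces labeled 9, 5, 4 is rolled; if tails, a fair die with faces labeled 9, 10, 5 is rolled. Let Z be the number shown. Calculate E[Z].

7

E[Z | heads] = (9+5+4)/3 = 6.
E[Z | tails] = (9+10+5)/3 = 8.
E[Z] = (1/2)·(6) + (1/2)·(8) = 7.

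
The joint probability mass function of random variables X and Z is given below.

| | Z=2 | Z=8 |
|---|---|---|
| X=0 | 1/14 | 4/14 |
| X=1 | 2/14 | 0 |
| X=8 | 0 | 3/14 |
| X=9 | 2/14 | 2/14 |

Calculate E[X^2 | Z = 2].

164/5

P(Z = 2) = 5/14.
Summing X^2·P(X=x,Z=y) over the conditioning event gives 82/7.
E[X^2 | Z = 2] = (82/7) / (5/14) = 164/5.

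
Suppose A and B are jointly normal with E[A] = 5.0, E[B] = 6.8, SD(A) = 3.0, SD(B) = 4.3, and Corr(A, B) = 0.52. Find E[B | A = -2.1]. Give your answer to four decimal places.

The regression of B on A has slope ρ·σ_B/σ_A and passes through (μ_A, μ_B).
E[B | A=-2.1] = 6.8 + (0.52)·(4.3/3.0)·(-2.1 − (5.0)) = 6.8 + (0.745333)·(-7.1) = 1.5081.

1.5081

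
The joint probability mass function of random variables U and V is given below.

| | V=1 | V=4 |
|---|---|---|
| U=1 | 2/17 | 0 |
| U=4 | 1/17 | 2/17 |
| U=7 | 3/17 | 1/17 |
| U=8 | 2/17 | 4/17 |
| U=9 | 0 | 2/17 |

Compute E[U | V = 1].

P(V = 1) = 8/17.
Σ U·P over the event = 1·(2/17) + 4·(1/17) + 7·(3/17) + 8·(2/17) = 43/17.
E[U | V = 1] = (43/17) / (8/17) = 43/8.

43/8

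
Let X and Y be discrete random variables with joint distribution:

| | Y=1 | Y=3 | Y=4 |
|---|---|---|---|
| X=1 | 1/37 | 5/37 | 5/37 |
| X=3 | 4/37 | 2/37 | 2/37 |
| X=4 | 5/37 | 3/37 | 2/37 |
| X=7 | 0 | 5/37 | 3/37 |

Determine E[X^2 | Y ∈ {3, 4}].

518/27

P(Y ∈ {3, 4}) = 27/37.
Summing X^2·P(X=x,Y=y) over the conditioning event gives 14.
E[X^2 | Y ∈ {3, 4}] = (14) / (27/37) = 518/27.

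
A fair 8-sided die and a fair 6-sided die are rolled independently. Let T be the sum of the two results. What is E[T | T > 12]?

40/3

P(T > 12) = 1/16.
Σ over the event: 13·1/24 + 14·1/48 = 5/6.
E[T | T > 12] = (5/6) / (1/16) = 40/3.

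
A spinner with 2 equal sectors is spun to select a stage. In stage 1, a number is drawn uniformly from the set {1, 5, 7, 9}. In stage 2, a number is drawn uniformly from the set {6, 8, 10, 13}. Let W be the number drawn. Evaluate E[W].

59/8

E[W | stage 1] = (1+5+7+9)/4 = 11/2.
E[W | stage 2] = (6+8+10+13)/4 = 37/4.
E[W] = (1/2)·(11/2) + (1/2)·(37/4) = 59/8.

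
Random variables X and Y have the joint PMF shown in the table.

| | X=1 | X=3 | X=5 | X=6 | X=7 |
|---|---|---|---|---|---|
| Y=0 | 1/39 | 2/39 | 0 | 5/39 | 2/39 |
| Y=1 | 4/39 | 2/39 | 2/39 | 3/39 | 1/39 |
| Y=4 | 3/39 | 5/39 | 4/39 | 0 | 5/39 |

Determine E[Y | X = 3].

22/9

P(X = 3) = 3/13.
Σ Y·P over the event = 0·(2/39) + 1·(2/39) + 4·(5/39) = 22/39.
E[Y | X = 3] = (22/39) / (3/13) = 22/9.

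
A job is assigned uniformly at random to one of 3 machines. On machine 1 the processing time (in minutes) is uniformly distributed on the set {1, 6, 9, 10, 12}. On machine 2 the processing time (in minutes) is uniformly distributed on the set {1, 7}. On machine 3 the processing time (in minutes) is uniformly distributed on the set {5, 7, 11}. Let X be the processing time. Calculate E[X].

289/45

E[X | machine 1] = (1+6+9+10+12)/5 = 38/5.
E[X | machine 2] = (1+7)/2 = 4.
E[X | machine 3] = (5+7+11)/3 = 23/3.
E[X] = (1/3)·(38/5) + (1/3)·(4) + (1/3)·(23/3) = 289/45.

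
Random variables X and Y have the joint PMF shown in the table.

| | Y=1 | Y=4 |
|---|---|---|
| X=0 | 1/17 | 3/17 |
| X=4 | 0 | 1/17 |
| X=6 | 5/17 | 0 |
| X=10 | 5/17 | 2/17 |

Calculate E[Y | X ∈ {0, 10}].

26/11

P(X ∈ {0, 10}) = 11/17.
Summing Y·P(X=x,Y=y) over the conditioning event gives 26/17.
E[Y | X ∈ {0, 10}] = (26/17) / (11/17) = 26/11.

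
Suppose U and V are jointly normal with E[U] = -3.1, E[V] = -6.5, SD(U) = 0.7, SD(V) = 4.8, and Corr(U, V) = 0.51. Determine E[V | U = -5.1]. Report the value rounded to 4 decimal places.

The regression of V on U has slope ρ·σ_V/σ_U and passes through (μ_U, μ_V).
E[V | U=-5.1] = -6.5 + (0.51)·(4.8/0.7)·(-5.1 − (-3.1)) = -6.5 + (3.49714)·(-2) = -13.4943.

-13.4943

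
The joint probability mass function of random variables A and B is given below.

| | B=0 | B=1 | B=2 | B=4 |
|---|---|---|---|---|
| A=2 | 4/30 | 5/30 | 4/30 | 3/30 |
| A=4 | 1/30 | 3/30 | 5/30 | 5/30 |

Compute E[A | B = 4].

13/4

P(B = 4) = 4/15.
Σ A·P over the event = 2·(3/30) + 4·(5/30) = 13/15.
E[A | B = 4] = (13/15) / (4/15) = 13/4.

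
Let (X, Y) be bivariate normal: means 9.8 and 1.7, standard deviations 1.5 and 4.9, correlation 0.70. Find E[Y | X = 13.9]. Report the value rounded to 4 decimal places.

E[Y | X=x] = μ_Y + ρ(σ_Y/σ_X)(x − μ_X) for jointly normal variables.
E[Y | X=13.9] = 1.7 + (0.70)·(4.9/1.5)·(13.9 − (9.8)) = 1.7 + (2.28667)·(4.1) = 11.0753.

11.0753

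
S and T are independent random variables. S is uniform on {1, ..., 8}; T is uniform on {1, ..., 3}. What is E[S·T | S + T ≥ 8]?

Outcomes with S + T ≥ 8: (5,3), (6,2), (6,3), (7,1), (7,2), (7,3), (8,1), (8,2), (8,3), each with probability 1/24.
E[S·T | S + T ≥ 8] = (15 + 12 + 18 + 7 + 14 + 21 + 8 + 16 + 24) / 9 = 15.

15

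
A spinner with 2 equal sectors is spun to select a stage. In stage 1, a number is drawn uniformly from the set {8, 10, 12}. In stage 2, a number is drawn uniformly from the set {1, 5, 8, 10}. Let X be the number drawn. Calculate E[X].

8

E[X | stage 1] = (8+10+12)/3 = 10.
E[X | stage 2] = (1+5+8+10)/4 = 6.
By the law of total expectation,
E[X] = (1/2)·(10) + (1/2)·(6) = 8.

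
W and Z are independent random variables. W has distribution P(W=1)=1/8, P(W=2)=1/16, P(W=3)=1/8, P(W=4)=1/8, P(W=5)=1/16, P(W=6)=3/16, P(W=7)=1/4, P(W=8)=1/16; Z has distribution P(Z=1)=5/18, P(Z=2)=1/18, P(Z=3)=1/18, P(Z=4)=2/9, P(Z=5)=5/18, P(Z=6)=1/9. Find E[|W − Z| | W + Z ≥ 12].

83/45

P(W + Z ≥ 12) = 5/32.
Summing |W−Z|·P(x,y) over outcomes with W + Z ≥ 12 gives 83/288.
E[|W − Z| | W + Z ≥ 12] = (83/288) / (5/32) = 83/45.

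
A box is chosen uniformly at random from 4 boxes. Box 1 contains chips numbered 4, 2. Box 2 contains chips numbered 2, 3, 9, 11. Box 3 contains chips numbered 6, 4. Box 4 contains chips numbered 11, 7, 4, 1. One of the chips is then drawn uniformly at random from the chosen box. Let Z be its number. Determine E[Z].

E[Z | box 1] = (4+2)/2 = 3.
E[Z | box 2] = (2+3+9+11)/4 = 25/4.
E[Z | box 3] = (6+4)/2 = 5.
E[Z | box 4] = (11+7+4+1)/4 = 23/4.
E[Z] = (1/4)·(3) + (1/4)·(25/4) + (1/4)·(5) + (1/4)·(23/4) = 5.

5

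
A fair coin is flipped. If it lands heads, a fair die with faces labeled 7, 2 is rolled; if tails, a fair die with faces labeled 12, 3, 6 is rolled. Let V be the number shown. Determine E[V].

23/4

E[V | heads] = (7+2)/2 = 9/2.
E[V | tails] = (12+3+6)/3 = 7.
By the law of total expectation,
E[V] = (1/2)·(9/2) + (1/2)·(7) = 23/4.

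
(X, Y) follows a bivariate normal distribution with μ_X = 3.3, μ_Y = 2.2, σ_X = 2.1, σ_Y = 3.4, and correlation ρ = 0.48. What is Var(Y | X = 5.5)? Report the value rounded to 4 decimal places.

The conditional variance in a bivariate normal is σ_Y²(1 − ρ²), independent of x.
Var(Y | X=5.5) = (3.4)²·(1 − (0.48)²) = 11.56·0.7696 = 8.8966.

8.8966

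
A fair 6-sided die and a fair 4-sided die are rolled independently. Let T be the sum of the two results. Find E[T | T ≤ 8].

P(T ≤ 8) = 7/8.
Σ over the event: 2·1/24 + 3·1/12 + 4·1/8 + 5·1/6 + 6·1/6 + 7·1/6 + 8·1/8 = 29/6.
E[T | T ≤ 8] = (29/6) / (7/8) = 116/21.

116/21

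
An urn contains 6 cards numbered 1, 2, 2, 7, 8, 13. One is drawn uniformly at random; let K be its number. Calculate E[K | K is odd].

7

P(K is odd) = 1/2.
Σ over the event: 1·1/6 + 7·1/6 + 13·1/6 = 7/2.
E[K | K is odd] = (7/2) / (1/2) = 7.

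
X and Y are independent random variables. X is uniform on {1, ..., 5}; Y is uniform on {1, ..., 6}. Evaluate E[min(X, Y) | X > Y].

Outcomes with X > Y: (2,1), (3,1), (3,2), (4,1), (4,2), (4,3), (5,1), (5,2), (5,3), (5,4), each with probability 1/30.
E[min(X, Y) | X > Y] = (1 + 1 + 2 + 1 + 2 + 3 + 1 + 2 + 3 + 4) / 10 = 2.

2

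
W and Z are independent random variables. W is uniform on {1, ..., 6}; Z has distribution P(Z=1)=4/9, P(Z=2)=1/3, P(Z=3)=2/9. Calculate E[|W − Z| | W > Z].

51/19

P(W > Z) = 19/27.
Summing |W−Z|·P(x,y) over outcomes with W > Z gives 17/9.
E[|W − Z| | W > Z] = (17/9) / (19/27) = 51/19.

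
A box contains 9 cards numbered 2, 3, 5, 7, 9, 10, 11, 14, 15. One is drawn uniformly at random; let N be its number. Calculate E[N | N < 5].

5/2

P(N < 5) = 2/9.
Σ over the event: 2·1/9 + 3·1/9 = 5/9.
E[N | N < 5] = (5/9) / (2/9) = 5/2.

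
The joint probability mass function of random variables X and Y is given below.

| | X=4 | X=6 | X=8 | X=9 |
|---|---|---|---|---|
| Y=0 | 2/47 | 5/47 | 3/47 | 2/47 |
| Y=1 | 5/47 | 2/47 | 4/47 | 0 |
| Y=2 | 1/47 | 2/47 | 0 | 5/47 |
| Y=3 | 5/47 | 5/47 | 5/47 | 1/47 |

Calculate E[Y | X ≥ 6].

53/34

P(X ≥ 6) = 34/47.
Summing Y·P(X=x,Y=y) over the conditioning event gives 53/47.
E[Y | X ≥ 6] = (53/47) / (34/47) = 53/34.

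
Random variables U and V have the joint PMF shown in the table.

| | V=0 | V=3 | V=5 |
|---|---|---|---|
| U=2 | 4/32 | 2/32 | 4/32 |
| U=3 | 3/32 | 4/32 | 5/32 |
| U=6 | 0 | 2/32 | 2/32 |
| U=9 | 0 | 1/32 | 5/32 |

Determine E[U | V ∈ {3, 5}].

P(V ∈ {3, 5}) = 25/32.
Σ U·P over the event = 2·(2/32) + 2·(4/32) + 3·(4/32) + 3·(5/32) + 6·(2/32) + 6·(2/32) + 9·(1/32) + 9·(5/32) = 117/32.
E[U | V ∈ {3, 5}] = (117/32) / (25/32) = 117/25.

117/25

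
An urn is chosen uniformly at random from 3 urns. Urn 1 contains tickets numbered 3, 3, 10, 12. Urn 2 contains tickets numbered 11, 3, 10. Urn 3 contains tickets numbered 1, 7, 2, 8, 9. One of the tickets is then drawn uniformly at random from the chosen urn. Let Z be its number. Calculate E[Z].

34/5

E[Z | urn 1] = (3+3+10+12)/4 = 7.
E[Z | urn 2] = (11+3+10)/3 = 8.
E[Z | urn 3] = (1+7+2+8+9)/5 = 27/5.
E[Z] = (1/3)·(7) + (1/3)·(8) + (1/3)·(27/5) = 34/5.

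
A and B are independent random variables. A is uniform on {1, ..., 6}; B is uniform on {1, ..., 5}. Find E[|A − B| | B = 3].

3/2

P(B = 3) = 1/5.
Summing |A−B|·P(x,y) over outcomes with B = 3 gives 3/10.
E[|A − B| | B = 3] = (3/10) / (1/5) = 3/2.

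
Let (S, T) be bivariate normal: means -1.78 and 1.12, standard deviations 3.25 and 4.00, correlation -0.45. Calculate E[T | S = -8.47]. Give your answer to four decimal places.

4.8252

For a bivariate normal, E[T | S=x] = μ_T + ρ·(σ_T/σ_S)·(x − μ_S).
E[T | S=-8.47] = 1.12 + (-0.45)·(4.00/3.25)·(-8.47 − (-1.78)) = 1.12 + (-0.553846)·(-6.69) = 4.8252.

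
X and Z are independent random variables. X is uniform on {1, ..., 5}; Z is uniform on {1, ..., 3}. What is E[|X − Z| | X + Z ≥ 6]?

2

Outcomes with X + Z ≥ 6: (3,3), (4,2), (4,3), (5,1), (5,2), (5,3), each with probability 1/15.
E[|X − Z| | X + Z ≥ 6] = (0 + 2 + 1 + 4 + 3 + 2) / 6 = 2.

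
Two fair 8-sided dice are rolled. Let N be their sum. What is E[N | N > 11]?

40/3

P(N > 11) = 15/64.
Σ over the event: 12·5/64 + 13·1/16 + 14·3/64 + 15·1/32 + 16·1/64 = 25/8.
E[N | N > 11] = (25/8) / (15/64) = 40/3.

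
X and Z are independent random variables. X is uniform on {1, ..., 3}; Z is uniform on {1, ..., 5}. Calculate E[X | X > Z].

P(X > Z) = 1/5.
Summing X·P(x,y) over outcomes with X > Z gives 8/15.
E[X | X > Z] = (8/15) / (1/5) = 8/3.

8/3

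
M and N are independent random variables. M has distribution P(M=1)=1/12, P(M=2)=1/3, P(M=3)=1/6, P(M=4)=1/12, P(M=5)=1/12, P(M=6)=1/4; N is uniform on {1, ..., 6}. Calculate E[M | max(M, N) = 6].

P(max(M, N) = 6) = 3/8.
Summing M·P(x,y) over outcomes with max(M, N) = 6 gives 11/6.
E[M | max(M, N) = 6] = (11/6) / (3/8) = 44/9.

44/9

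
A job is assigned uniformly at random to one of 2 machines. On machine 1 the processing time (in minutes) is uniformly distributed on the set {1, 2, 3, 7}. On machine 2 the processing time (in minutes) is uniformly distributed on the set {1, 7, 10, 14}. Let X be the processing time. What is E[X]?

E[X | machine 1] = (1+2+3+7)/4 = 13/4.
E[X | machine 2] = (1+7+10+14)/4 = 8.
E[X] = (1/2)·(13/4) + (1/2)·(8) = 45/8.

45/8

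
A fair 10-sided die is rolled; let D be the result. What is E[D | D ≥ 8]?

Given D ≥ 8, D is equally likely to be any of {8, 9, 10}.
E[D | D ≥ 8] = (8 + 9 + 10) / 3 = 9.

9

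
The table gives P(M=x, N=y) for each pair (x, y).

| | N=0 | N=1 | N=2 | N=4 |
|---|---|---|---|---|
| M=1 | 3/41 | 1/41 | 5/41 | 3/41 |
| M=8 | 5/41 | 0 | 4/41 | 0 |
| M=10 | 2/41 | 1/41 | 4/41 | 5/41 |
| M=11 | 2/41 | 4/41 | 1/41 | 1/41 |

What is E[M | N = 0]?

85/12

P(N = 0) = 12/41.
Σ M·P over the event = 1·(3/41) + 8·(5/41) + 10·(2/41) + 11·(2/41) = 85/41.
E[M | N = 0] = (85/41) / (12/41) = 85/12.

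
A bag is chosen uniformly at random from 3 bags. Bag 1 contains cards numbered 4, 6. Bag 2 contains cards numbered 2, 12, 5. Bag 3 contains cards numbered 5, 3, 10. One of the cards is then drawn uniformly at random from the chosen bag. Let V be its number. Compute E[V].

E[V | bag 1] = (4+6)/2 = 5.
E[V | bag 2] = (2+12+5)/3 = 19/3.
E[V | bag 3] = (5+3+10)/3 = 6.
By the law of total expectation,
E[V] = (1/3)·(5) + (1/3)·(19/3) + (1/3)·(6) = 52/9.

52/9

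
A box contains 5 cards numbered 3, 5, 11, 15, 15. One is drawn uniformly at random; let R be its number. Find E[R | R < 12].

19/3

P(R < 12) = 3/5.
Σ over the event: 3·1/5 + 5·1/5 + 11·1/5 = 19/5.
E[R | R < 12] = (19/5) / (3/5) = 19/3.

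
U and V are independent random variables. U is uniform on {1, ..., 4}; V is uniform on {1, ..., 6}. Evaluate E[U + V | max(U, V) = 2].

10/3

Outcomes with max(U, V) = 2: (1,2), (2,1), (2,2), each with probability 1/24.
E[U + V | max(U, V) = 2] = (3 + 3 + 4) / 3 = 10/3.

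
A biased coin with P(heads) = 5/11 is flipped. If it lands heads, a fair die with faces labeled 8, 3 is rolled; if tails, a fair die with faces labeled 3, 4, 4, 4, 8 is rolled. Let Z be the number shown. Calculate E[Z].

E[Z | heads] = (8+3)/2 = 11/2.
E[Z | tails] = (3+4+4+4+8)/5 = 23/5.
By the law of total expectation,
E[Z] = (5/11)·(11/2) + (6/11)·(23/5) = 551/110.

551/110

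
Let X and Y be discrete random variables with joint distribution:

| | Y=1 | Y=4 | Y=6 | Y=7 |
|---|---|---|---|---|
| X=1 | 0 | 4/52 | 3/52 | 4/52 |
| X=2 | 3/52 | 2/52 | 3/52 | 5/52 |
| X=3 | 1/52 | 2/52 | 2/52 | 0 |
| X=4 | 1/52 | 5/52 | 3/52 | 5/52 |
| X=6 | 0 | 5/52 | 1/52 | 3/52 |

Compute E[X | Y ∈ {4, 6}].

P(Y ∈ {4, 6}) = 15/26.
Summing X·P(X=x,Y=y) over the conditioning event gives 97/52.
E[X | Y ∈ {4, 6}] = (97/52) / (15/26) = 97/30.

97/30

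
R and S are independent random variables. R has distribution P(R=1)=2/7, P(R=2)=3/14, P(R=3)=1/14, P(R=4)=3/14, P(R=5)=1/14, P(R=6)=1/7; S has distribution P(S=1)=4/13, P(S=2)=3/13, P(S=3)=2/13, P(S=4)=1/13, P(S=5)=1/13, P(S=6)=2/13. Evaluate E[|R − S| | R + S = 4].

8/7

P(R + S = 4) = 3/26.
Summing |R−S|·P(x,y) over outcomes with R + S = 4 gives 12/91.
E[|R − S| | R + S = 4] = (12/91) / (3/26) = 8/7.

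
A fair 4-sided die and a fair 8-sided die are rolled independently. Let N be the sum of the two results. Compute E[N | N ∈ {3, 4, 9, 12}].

P(N ∈ {3, 4, 9, 12}) = 5/16.
Σ over the event: 3·1/16 + 4·3/32 + 9·1/8 + 12·1/32 = 33/16.
E[N | N ∈ {3, 4, 9, 12}] = (33/16) / (5/16) = 33/5.

33/5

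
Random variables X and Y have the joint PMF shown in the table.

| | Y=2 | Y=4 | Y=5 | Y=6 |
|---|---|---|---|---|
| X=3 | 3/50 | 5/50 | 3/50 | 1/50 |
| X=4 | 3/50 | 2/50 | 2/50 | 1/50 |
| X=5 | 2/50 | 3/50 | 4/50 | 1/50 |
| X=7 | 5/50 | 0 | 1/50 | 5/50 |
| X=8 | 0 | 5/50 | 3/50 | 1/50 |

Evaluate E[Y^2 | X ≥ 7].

104/5

P(X ≥ 7) = 2/5.
Σ Y^2·P over the event = 4·(5/50) + 25·(1/50) + 36·(5/50) + 16·(5/50) + 25·(3/50) + 36·(1/50) = 208/25.
E[Y^2 | X ≥ 7] = (208/25) / (2/5) = 104/5.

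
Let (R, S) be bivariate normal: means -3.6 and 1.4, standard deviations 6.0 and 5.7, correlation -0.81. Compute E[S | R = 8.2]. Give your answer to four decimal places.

For a bivariate normal, E[S | R=x] = μ_S + ρ·(σ_S/σ_R)·(x − μ_R).
E[S | R=8.2] = 1.4 + (-0.81)·(5.7/6.0)·(8.2 − (-3.6)) = 1.4 + (-0.7695)·(11.8) = -7.6801.

-7.6801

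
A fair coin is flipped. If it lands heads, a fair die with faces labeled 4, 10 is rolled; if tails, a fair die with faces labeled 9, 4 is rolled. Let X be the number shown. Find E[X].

E[X | heads] = (4+10)/2 = 7.
E[X | tails] = (9+4)/2 = 13/2.
By the law of total expectation,
E[X] = (1/2)·(7) + (1/2)·(13/2) = 27/4.

27/4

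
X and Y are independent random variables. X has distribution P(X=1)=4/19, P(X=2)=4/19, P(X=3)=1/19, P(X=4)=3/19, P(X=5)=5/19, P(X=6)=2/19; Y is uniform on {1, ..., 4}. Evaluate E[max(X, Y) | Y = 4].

P(Y = 4) = 1/4.
Summing max(X,Y)·P(x,y) over outcomes with Y = 4 gives 85/76.
E[max(X, Y) | Y = 4] = (85/76) / (1/4) = 85/19.

85/19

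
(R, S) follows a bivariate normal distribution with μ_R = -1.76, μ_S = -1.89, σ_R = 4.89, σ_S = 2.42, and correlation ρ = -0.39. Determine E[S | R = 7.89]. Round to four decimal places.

E[S | R=x] = μ_S + ρ(σ_S/σ_R)(x − μ_R) for jointly normal variables.
E[S | R=7.89] = -1.89 + (-0.39)·(2.42/4.89)·(7.89 − (-1.76)) = -1.89 + (-0.19301)·(9.65) = -3.7525.

-3.7525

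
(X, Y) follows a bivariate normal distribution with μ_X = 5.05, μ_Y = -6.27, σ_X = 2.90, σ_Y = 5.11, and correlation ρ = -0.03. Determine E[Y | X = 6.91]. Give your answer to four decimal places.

The regression of Y on X has slope ρ·σ_Y/σ_X and passes through (μ_X, μ_Y).
E[Y | X=6.91] = -6.27 + (-0.03)·(5.11/2.90)·(6.91 − (5.05)) = -6.27 + (-0.052862)·(1.86) = -6.3683.

-6.3683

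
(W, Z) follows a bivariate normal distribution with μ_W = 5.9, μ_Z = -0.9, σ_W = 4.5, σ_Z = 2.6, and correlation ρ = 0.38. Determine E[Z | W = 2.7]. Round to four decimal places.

For a bivariate normal, E[Z | W=x] = μ_Z + ρ·(σ_Z/σ_W)·(x − μ_W).
E[Z | W=2.7] = -0.9 + (0.38)·(2.6/4.5)·(2.7 − (5.9)) = -0.9 + (0.21956)·(-3.2) = -1.6026.

-1.6026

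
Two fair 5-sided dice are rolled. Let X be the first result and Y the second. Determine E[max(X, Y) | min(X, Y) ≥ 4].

19/4

Outcomes with min(X, Y) ≥ 4: (4,4), (4,5), (5,4), (5,5), each with probability 1/25.
E[max(X, Y) | min(X, Y) ≥ 4] = (4 + 5 + 5 + 5) / 4 = 19/4.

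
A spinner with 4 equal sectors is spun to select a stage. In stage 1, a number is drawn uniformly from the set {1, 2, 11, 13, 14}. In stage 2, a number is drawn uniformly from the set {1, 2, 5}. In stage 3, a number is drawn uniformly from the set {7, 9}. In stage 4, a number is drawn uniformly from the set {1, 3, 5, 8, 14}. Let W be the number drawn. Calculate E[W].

E[W | stage 1] = (1+2+11+13+14)/5 = 41/5.
E[W | stage 2] = (1+2+5)/3 = 8/3.
E[W | stage 3] = (7+9)/2 = 8.
E[W | stage 4] = (1+3+5+8+14)/5 = 31/5.
By the law of total expectation,
E[W] = (1/4)·(41/5) + (1/4)·(8/3) + (1/4)·(8) + (1/4)·(31/5) = 94/15.

94/15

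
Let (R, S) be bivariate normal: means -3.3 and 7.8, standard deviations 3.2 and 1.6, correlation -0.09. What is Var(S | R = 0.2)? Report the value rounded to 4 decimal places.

Var(S | R=x) = (1 − ρ²)·σ_S².
Var(S | R=0.2) = (1.6)²·(1 − (-0.09)²) = 2.56·0.9919 = 2.5393.

2.5393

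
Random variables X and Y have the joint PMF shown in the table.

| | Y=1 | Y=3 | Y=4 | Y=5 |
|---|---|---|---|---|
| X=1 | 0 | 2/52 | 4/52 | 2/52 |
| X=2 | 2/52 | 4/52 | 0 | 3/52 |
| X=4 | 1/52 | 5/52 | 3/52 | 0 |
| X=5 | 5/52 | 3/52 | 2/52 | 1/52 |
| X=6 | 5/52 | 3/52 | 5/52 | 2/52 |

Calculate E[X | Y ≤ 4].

91/22

P(Y ≤ 4) = 11/13.
Summing X·P(X=x,Y=y) over the conditioning event gives 7/2.
E[X | Y ≤ 4] = (7/2) / (11/13) = 91/22.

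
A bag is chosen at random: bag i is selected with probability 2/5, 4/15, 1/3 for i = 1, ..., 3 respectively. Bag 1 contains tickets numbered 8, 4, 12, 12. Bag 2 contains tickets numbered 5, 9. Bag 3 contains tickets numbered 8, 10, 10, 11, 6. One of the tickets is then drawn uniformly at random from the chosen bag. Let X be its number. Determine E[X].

E[X | bag 1] = (8+4+12+12)/4 = 9.
E[X | bag 2] = (5+9)/2 = 7.
E[X | bag 3] = (8+10+10+11+6)/5 = 9.
By the law of total expectation,
E[X] = (2/5)·(9) + (4/15)·(7) + (1/3)·(9) = 127/15.

127/15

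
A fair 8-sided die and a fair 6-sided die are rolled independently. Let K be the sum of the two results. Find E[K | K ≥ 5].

P(K ≥ 5) = 7/8.
E[K | K ≥ 5] = (91/12) / (7/8) = 26/3.

26/3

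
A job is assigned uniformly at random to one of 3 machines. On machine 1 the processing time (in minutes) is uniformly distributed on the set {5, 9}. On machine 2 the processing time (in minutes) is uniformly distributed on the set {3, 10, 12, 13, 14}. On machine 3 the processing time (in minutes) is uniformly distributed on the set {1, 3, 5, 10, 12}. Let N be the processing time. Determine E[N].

E[N | machine 1] = (5+9)/2 = 7.
E[N | machine 2] = (3+10+12+13+14)/5 = 52/5.
E[N | machine 3] = (1+3+5+10+12)/5 = 31/5.
E[N] = (1/3)·(7) + (1/3)·(52/5) + (1/3)·(31/5) = 118/15.

118/15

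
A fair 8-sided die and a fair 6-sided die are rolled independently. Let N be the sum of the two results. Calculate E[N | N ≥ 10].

P(N ≥ 10) = 5/16.
Σ over the event: 10·5/48 + 11·1/12 + 12·1/16 + 13·1/24 + 14·1/48 = 85/24.
E[N | N ≥ 10] = (85/24) / (5/16) = 34/3.

34/3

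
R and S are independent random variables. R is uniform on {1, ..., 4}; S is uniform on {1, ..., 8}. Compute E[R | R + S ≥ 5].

P(R + S ≥ 5) = 13/16.
Summing R·P(x,y) over outcomes with R + S ≥ 5 gives 35/16.
E[R | R + S ≥ 5] = (35/16) / (13/16) = 35/13.

35/13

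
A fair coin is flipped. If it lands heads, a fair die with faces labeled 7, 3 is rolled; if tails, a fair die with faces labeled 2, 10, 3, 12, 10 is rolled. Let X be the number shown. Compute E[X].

E[X | heads] = (7+3)/2 = 5.
E[X | tails] = (2+10+3+12+10)/5 = 37/5.
E[X] = (1/2)·(5) + (1/2)·(37/5) = 31/5.

31/5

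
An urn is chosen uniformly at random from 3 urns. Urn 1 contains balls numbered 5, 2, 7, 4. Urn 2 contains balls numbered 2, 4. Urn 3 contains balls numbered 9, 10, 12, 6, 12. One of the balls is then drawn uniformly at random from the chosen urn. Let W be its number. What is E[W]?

E[W | urn 1] = (5+2+7+4)/4 = 9/2.
E[W | urn 2] = (2+4)/2 = 3.
E[W | urn 3] = (9+10+12+6+12)/5 = 49/5.
E[W] = (1/3)·(9/2) + (1/3)·(3) + (1/3)·(49/5) = 173/30.

173/30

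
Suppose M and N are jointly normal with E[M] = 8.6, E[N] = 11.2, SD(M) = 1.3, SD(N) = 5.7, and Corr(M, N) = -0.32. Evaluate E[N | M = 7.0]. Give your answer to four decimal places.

The regression of N on M has slope ρ·σ_N/σ_M and passes through (μ_M, μ_N).
E[N | M=7.0] = 11.2 + (-0.32)·(5.7/1.3)·(7.0 − (8.6)) = 11.2 + (-1.40308)·(-1.6) = 13.4449.

13.4449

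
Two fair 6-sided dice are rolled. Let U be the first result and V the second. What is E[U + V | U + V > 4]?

P(U + V > 4) = 5/6.
Summing (U+V)·P(x,y) over outcomes with U + V > 4 gives 58/9.
E[U + V | U + V > 4] = (58/9) / (5/6) = 116/15.

116/15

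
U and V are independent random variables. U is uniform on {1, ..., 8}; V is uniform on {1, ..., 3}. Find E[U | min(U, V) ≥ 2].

5

P(min(U, V) ≥ 2) = 7/12.
Summing U·P(x,y) over outcomes with min(U, V) ≥ 2 gives 35/12.
E[U | min(U, V) ≥ 2] = (35/12) / (7/12) = 5.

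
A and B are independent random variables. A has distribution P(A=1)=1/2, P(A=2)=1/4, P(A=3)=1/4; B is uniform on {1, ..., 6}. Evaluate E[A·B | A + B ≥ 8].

P(A + B ≥ 8) = 1/8.
Summing AB·P(x,y) over outcomes with A + B ≥ 8 gives 15/8.
E[A·B | A + B ≥ 8] = (15/8) / (1/8) = 15.

15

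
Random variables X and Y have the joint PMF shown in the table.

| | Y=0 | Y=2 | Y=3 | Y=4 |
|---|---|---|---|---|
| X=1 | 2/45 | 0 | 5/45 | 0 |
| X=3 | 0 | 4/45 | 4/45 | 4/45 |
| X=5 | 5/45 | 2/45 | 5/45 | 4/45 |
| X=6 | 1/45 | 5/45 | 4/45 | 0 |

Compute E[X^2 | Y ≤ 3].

P(Y ≤ 3) = 37/45.
Summing X^2·P(X=x,Y=y) over the conditioning event gives 739/45.
E[X^2 | Y ≤ 3] = (739/45) / (37/45) = 739/37.

739/37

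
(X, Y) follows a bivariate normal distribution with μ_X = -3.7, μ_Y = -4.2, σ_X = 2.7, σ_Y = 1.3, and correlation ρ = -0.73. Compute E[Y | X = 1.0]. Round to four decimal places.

The regression of Y on X has slope ρ·σ_Y/σ_X and passes through (μ_X, μ_Y).
E[Y | X=1.0] = -4.2 + (-0.73)·(1.3/2.7)·(1.0 − (-3.7)) = -4.2 + (-0.35148)·(4.7) = -5.8520.

-5.8520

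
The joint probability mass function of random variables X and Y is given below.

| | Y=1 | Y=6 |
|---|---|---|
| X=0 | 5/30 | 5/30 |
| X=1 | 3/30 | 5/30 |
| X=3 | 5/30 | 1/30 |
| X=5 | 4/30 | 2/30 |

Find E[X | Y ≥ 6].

18/13

P(Y ≥ 6) = 13/30.
Σ X·P over the event = 0·(5/30) + 1·(5/30) + 3·(1/30) + 5·(2/30) = 3/5.
E[X | Y ≥ 6] = (3/5) / (13/30) = 18/13.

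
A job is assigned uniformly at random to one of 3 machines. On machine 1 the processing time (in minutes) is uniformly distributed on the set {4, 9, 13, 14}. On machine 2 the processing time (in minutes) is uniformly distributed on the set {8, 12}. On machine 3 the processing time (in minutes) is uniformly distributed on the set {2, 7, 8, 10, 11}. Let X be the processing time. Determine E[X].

E[X | machine 1] = (4+9+13+14)/4 = 10.
E[X | machine 2] = (8+12)/2 = 10.
E[X | machine 3] = (2+7+8+10+11)/5 = 38/5.
E[X] = (1/3)·(10) + (1/3)·(10) + (1/3)·(38/5) = 46/5.

46/5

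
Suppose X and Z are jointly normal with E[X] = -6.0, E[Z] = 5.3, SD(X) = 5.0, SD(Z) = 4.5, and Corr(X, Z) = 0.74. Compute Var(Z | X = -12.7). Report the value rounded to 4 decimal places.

9.1611

The conditional variance in a bivariate normal is σ_Z²(1 − ρ²), independent of x.
Var(Z | X=-12.7) = (4.5)²·(1 − (0.74)²) = 20.25·0.4524 = 9.1611.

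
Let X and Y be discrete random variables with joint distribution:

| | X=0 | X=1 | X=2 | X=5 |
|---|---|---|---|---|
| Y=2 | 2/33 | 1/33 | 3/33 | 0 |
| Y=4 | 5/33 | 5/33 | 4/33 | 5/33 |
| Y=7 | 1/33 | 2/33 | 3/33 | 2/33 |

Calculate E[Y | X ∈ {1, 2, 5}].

113/25

P(X ∈ {1, 2, 5}) = 25/33.
Σ Y·P over the event = 2·(1/33) + 4·(5/33) + 7·(2/33) + 2·(3/33) + 4·(4/33) + 7·(3/33) + 4·(5/33) + 7·(2/33) = 113/33.
E[Y | X ∈ {1, 2, 5}] = (113/33) / (25/33) = 113/25.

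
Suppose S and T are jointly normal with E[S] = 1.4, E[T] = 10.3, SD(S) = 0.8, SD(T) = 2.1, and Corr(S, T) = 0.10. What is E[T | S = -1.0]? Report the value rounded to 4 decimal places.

E[T | S=x] = μ_T + ρ(σ_T/σ_S)(x − μ_S) for jointly normal variables.
E[T | S=-1.0] = 10.3 + (0.10)·(2.1/0.8)·(-1.0 − (1.4)) = 10.3 + (0.2625)·(-2.4) = 9.6700.

9.6700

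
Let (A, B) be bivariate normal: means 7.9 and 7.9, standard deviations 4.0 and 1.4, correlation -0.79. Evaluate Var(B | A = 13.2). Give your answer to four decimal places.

Var(B | A=x) = (1 − ρ²)·σ_B².
Var(B | A=13.2) = (1.4)²·(1 − (-0.79)²) = 1.96·0.3759 = 0.7368.

0.7368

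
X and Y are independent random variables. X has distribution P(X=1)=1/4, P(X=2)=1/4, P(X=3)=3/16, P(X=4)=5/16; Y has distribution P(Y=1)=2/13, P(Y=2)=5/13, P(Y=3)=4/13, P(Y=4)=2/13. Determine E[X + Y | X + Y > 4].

P(X + Y > 4) = 5/8.
Summing (X+Y)·P(x,y) over outcomes with X + Y > 4 gives 777/208.
E[X + Y | X + Y > 4] = (777/208) / (5/8) = 777/130.

777/130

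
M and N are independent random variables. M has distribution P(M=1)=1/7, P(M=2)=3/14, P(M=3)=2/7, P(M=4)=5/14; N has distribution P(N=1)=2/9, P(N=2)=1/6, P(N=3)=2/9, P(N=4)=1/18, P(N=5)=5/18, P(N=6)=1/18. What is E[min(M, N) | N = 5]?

20/7

P(N = 5) = 5/18.
Summing min(M,N)·P(x,y) over outcomes with N = 5 gives 50/63.
E[min(M, N) | N = 5] = (50/63) / (5/18) = 20/7.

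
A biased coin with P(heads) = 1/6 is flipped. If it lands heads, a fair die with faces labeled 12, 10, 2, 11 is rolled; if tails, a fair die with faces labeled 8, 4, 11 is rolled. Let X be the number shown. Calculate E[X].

565/72

E[X | heads] = (12+10+2+11)/4 = 35/4.
E[X | tails] = (8+4+11)/3 = 23/3.
By the law of total expectation,
E[X] = (1/6)·(35/4) + (5/6)·(23/3) = 565/72.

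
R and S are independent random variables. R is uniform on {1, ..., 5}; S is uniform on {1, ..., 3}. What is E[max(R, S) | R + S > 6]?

Outcomes with R + S > 6: (4,3), (5,2), (5,3), each with probability 1/15.
E[max(R, S) | R + S > 6] = (4 + 5 + 5) / 3 = 14/3.

14/3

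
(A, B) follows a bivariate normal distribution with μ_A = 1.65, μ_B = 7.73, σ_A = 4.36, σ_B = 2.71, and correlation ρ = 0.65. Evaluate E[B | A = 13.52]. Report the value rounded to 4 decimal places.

E[B | A=x] = μ_B + ρ(σ_B/σ_A)(x − μ_A) for jointly normal variables.
E[B | A=13.52] = 7.73 + (0.65)·(2.71/4.36)·(13.52 − (1.65)) = 7.73 + (0.40401)·(11.87) = 12.5256.

12.5256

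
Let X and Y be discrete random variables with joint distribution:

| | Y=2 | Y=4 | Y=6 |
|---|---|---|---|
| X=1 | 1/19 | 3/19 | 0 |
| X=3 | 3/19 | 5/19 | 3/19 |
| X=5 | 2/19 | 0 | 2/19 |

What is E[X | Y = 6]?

P(Y = 6) = 5/19.
Σ X·P over the event = 3·(3/19) + 5·(2/19) = 1.
E[X | Y = 6] = (1) / (5/19) = 19/5.

19/5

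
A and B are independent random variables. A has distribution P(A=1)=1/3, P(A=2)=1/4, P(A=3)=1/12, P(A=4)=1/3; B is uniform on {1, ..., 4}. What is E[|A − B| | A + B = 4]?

P(A + B = 4) = 1/6.
Summing |A−B|·P(x,y) over outcomes with A + B = 4 gives 5/24.
E[|A − B| | A + B = 4] = (5/24) / (1/6) = 5/4.

5/4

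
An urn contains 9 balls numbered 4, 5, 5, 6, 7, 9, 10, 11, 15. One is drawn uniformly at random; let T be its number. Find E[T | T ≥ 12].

P(T ≥ 12) = 1/9.
Σ over the event: 15·1/9 = 5/3.
E[T | T ≥ 12] = (5/3) / (1/9) = 15.

15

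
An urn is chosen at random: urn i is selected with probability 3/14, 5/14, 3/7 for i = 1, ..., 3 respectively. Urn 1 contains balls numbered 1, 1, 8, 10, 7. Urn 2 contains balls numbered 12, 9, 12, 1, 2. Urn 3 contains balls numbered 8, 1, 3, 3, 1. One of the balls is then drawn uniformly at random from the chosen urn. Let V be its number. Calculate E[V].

51/10

E[V | urn 1] = (1+1+8+10+7)/5 = 27/5.
E[V | urn 2] = (12+9+12+1+2)/5 = 36/5.
E[V | urn 3] = (8+1+3+3+1)/5 = 16/5.
E[V] = (3/14)·(27/5) + (5/14)·(36/5) + (3/7)·(16/5) = 51/10.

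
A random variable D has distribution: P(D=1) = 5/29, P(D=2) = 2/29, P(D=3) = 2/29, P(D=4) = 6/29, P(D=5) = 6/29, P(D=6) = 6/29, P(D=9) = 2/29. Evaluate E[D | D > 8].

P(D > 8) = 2/29.
Σ over the event: 9·2/29 = 18/29.
E[D | D > 8] = (18/29) / (2/29) = 9.

9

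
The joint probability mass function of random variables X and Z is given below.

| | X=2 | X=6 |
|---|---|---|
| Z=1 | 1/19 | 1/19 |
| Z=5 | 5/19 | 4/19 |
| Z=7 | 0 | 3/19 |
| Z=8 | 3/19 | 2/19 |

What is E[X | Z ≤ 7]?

P(Z ≤ 7) = 14/19.
Summing X·P(X=x,Z=y) over the conditioning event gives 60/19.
E[X | Z ≤ 7] = (60/19) / (14/19) = 30/7.

30/7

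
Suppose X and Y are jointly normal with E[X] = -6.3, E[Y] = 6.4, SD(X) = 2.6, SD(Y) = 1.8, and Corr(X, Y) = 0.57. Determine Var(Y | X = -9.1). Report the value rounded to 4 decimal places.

2.1873

The conditional variance in a bivariate normal is σ_Y²(1 − ρ²), independent of x.
Var(Y | X=-9.1) = (1.8)²·(1 − (0.57)²) = 3.24·0.6751 = 2.1873.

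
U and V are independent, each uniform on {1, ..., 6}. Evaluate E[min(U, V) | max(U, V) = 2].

Outcomes with max(U, V) = 2: (1,2), (2,1), (2,2), each with probability 1/36.
E[min(U, V) | max(U, V) = 2] = (1 + 1 + 2) / 3 = 4/3.

4/3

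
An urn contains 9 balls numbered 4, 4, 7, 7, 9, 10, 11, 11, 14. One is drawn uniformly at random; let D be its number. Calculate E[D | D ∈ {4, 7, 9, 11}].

P(D ∈ {4, 7, 9, 11}) = 7/9.
Σ over the event: 4·2/9 + 7·2/9 + 9·1/9 + 11·2/9 = 53/9.
E[D | D ∈ {4, 7, 9, 11}] = (53/9) / (7/9) = 53/7.

53/7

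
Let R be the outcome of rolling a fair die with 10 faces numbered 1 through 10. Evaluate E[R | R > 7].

Given R > 7, R is equally likely to be any of {8, 9, 10}.
E[R | R > 7] = (8 + 9 + 10) / 3 = 9.

9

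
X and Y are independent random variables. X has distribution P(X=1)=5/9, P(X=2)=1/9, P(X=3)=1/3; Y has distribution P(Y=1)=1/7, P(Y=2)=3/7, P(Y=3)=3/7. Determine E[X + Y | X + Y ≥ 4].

33/7

P(X + Y ≥ 4) = 2/3.
Summing (X+Y)·P(x,y) over outcomes with X + Y ≥ 4 gives 22/7.
E[X + Y | X + Y ≥ 4] = (22/7) / (2/3) = 33/7.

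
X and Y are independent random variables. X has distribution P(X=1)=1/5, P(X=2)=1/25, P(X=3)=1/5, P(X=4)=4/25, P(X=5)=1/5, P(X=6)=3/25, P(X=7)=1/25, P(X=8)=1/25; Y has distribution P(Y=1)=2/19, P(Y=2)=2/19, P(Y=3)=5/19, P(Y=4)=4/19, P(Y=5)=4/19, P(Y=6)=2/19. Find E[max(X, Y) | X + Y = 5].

157/43

P(X + Y = 5) = 43/475.
Summing max(X,Y)·P(x,y) over outcomes with X + Y = 5 gives 157/475.
E[max(X, Y) | X + Y = 5] = (157/475) / (43/475) = 157/43.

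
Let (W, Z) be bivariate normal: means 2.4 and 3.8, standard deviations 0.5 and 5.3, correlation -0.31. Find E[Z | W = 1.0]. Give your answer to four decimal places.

8.4004

For a bivariate normal, E[Z | W=x] = μ_Z + ρ·(σ_Z/σ_W)·(x − μ_W).
E[Z | W=1.0] = 3.8 + (-0.31)·(5.3/0.5)·(1.0 − (2.4)) = 3.8 + (-3.286)·(-1.4) = 8.4004.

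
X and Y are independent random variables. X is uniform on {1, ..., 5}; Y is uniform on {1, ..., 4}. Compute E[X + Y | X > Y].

P(X > Y) = 1/2.
Summing (X+Y)·P(x,y) over outcomes with X > Y gives 3.
E[X + Y | X > Y] = (3) / (1/2) = 6.

6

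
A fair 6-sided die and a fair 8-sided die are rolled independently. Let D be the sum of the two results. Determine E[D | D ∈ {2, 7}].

44/7

P(D ∈ {2, 7}) = 7/48.
Σ over the event: 2·1/48 + 7·1/8 = 11/12.
E[D | D ∈ {2, 7}] = (11/12) / (7/48) = 44/7.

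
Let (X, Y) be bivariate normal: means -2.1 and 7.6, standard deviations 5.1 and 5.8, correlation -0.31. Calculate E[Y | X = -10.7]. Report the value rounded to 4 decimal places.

10.6319

The regression of Y on X has slope ρ·σ_Y/σ_X and passes through (μ_X, μ_Y).
E[Y | X=-10.7] = 7.6 + (-0.31)·(5.8/5.1)·(-10.7 − (-2.1)) = 7.6 + (-0.35255)·(-8.6) = 10.6319.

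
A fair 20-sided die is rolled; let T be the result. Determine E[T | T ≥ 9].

29/2

Given T ≥ 9, T is equally likely to be any of {9, 10, 11, 12, 13, 14, 15, 16, 17, 18, 19, 20}.
E[T | T ≥ 9] = (9 + 10 + 11 + 12 + 13 + 14 + 15 + 16 + 17 + 18 + 19 + 20) / 12 = 29/2.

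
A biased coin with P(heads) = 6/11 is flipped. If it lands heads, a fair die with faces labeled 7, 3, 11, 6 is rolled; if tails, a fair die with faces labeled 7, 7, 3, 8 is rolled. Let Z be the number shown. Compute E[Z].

287/44

E[Z | heads] = (7+3+11+6)/4 = 27/4.
E[Z | tails] = (7+7+3+8)/4 = 25/4.
By the law of total expectation,
E[Z] = (6/11)·(27/4) + (5/11)·(25/4) = 287/44.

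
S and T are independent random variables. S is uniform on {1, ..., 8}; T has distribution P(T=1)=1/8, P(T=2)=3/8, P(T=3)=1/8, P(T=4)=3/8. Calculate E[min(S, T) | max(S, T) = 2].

10/7

P(max(S, T) = 2) = 7/64.
Summing min(S,T)·P(x,y) over outcomes with max(S, T) = 2 gives 5/32.
E[min(S, T) | max(S, T) = 2] = (5/32) / (7/64) = 10/7.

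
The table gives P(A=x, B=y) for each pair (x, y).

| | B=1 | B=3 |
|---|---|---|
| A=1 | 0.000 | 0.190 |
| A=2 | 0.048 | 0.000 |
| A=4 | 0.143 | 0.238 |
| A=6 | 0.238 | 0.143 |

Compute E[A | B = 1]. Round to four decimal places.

4.8858

P(B = 1) = 0.429.
Σ A·P over the event = 2·(0.048) + 4·(0.143) + 6·(0.238) = 2.096.
E[A | B = 1] = (2.096) / (0.429) = 4.8858.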